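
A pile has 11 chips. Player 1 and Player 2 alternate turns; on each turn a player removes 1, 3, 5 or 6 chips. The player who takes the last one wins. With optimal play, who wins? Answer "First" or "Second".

Second

Positions where the player to move wins (W) vs loses (L):
i:   0  1  2  3  4  5  6  7  8  9 10 11
     L  W  L  W  L  W  W  W  W  W  W  L
Position 11 is L, so the second player wins.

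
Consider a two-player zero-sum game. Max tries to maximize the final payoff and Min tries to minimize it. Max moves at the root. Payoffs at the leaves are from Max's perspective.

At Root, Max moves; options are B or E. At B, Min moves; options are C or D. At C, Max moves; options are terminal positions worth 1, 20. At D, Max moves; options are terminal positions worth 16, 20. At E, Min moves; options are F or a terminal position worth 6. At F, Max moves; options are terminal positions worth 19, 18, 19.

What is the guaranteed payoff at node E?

F: max(19, 18, 19) = 19
E: min(19, 6) = 6

6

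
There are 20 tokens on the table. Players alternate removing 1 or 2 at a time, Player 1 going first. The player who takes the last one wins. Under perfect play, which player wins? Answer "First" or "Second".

Compute winning (W) and losing (L) positions by backward induction:
i:   0  1  2  3  4  5  6  7  8  9 10 11 12 13 14 15 16 17 18 19 20
     L  W  W  L  W  W  L  W  W  L  W  W  L  W  W  L  W  W  L  W  W
Position 20 is W, so the first player wins.

First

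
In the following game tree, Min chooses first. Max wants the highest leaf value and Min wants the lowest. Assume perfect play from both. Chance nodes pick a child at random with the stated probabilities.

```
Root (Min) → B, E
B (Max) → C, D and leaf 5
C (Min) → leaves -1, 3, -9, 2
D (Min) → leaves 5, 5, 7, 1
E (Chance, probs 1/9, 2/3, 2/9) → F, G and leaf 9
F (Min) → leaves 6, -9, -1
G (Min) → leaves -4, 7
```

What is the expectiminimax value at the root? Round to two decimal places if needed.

-1.67

C (Min): min(-1, 3, -9, 2) = -9
D (Min): min(5, 5, 7, 1) = 1
B (Max): max(-9, 1, 5) = 5
F (Min): min(6, -9, -1) = -9
G (Min): min(-4, 7) = -4
E (Chance): 1/9·-9 + 2/3·-4 + 2/9·9 = -1.67
Root (Min): min(5, -1.67) = -1.67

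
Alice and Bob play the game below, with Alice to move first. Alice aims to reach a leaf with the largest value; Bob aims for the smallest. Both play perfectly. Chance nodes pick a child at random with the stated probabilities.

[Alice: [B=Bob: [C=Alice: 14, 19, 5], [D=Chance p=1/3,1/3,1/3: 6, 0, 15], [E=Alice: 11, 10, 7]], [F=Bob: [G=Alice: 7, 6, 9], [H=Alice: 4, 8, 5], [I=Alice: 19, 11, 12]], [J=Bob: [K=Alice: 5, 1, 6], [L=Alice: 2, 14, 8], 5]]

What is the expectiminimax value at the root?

8

C (Alice): max(14, 19, 5) = 19
D (Chance): 1/3·6 + 1/3·0 + 1/3·15 = 7
E (Alice): max(11, 10, 7) = 11
B (Bob): min(19, 7, 11) = 7
G (Alice): max(7, 6, 9) = 9
H (Alice): max(4, 8, 5) = 8
I (Alice): max(19, 11, 12) = 19
F (Bob): min(9, 8, 19) = 8
K (Alice): max(5, 1, 6) = 6
L (Alice): max(2, 14, 8) = 14
J (Bob): min(6, 14, 5) = 5
Root (Alice): max(7, 8, 5) = 8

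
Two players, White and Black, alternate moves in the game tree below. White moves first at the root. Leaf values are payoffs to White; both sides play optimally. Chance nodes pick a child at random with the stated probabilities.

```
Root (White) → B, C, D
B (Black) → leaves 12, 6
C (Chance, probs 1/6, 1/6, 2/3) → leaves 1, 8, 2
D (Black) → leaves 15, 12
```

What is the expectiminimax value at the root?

12

B (Black): min(12, 6) = 6
C (Chance): 1/6·1 + 1/6·8 + 2/3·2 = 2.83
D (Black): min(15, 12) = 12
Root (White): max(6, 2.83, 12) = 12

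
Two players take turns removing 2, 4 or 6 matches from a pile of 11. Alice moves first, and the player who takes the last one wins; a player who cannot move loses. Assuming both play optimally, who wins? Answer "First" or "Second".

First

Mark each pile size as W (mover wins) or L (mover loses):
i:   0  1  2  3  4  5  6  7  8  9 10 11
     L  L  W  W  W  W  W  W  L  L  W  W
Position 11 is W, so the first player wins.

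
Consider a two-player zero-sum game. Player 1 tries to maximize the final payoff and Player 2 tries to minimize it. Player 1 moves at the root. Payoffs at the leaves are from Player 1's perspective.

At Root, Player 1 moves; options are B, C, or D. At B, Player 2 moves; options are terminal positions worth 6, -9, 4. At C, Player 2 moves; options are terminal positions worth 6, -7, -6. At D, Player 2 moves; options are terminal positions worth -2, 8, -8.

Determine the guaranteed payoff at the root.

B (Player 2): min(6, -9, 4) = -9
C (Player 2): min(6, -7, -6) = -7
D (Player 2): min(-2, 8, -8) = -8
Root (Player 1): max(-9, -7, -8) = -7

-7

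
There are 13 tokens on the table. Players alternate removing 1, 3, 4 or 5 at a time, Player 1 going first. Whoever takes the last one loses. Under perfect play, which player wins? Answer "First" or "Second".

Mark each pile size as W (mover wins) or L (mover loses):
i:   0  1  2  3  4  5  6  7  8  9 10 11 12 13
     W  L  W  L  W  W  W  W  W  L  W  L  W  W
Position 13 is W, so the first player wins.

First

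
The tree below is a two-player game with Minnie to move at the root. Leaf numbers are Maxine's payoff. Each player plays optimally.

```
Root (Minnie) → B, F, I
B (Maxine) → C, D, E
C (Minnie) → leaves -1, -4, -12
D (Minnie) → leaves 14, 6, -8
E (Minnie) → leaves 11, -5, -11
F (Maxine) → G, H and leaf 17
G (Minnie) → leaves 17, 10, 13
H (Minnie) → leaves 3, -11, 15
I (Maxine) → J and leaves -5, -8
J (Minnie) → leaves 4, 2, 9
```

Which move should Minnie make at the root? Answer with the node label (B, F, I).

C (Minnie): min(-1, -4, -12) = -12
D (Minnie): min(14, 6, -8) = -8
E (Minnie): min(11, -5, -11) = -11
B (Maxine): max(-12, -8, -11) = -8
G (Minnie): min(17, 10, 13) = 10
H (Minnie): min(3, -11, 15) = -11
F (Maxine): max(10, -11, 17) = 17
J (Minnie): min(4, 2, 9) = 2
I (Maxine): max(2, -5, -8) = 2
Root (Minnie): min(-8, 17, 2) = -8
Minnie picks the child with the lowest value: B (value -8).

B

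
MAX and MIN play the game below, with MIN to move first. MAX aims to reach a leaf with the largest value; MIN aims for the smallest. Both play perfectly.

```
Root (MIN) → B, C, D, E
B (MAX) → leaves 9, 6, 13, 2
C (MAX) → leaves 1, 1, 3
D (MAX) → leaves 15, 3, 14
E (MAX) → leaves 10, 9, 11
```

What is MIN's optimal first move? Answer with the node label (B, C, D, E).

C

B (MAX): max(9, 6, 13, 2) = 13
C (MAX): max(1, 1, 3) = 3
D (MAX): max(15, 3, 14) = 15
E (MAX): max(10, 9, 11) = 11
Root (MIN): min(13, 3, 15, 11) = 3
MIN picks the child with the lowest value: C (value 3).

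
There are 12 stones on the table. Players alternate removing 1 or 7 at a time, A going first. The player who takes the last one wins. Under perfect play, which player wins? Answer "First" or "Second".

Compute winning (W) and losing (L) positions by backward induction:
i:   0  1  2  3  4  5  6  7  8  9 10 11 12
     L  W  L  W  L  W  L  W  L  W  L  W  L
Position 12 is L, so the second player wins.

Second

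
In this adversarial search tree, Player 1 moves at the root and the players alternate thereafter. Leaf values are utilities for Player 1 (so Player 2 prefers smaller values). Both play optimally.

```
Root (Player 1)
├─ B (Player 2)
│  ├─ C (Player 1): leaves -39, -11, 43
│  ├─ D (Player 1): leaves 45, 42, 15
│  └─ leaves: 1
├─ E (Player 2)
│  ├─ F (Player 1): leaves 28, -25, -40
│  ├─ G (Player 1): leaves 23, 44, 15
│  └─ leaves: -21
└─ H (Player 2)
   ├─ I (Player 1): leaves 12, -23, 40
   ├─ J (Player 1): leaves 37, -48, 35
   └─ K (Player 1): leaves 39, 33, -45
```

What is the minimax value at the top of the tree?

C (Player 1): max(-39, -11, 43) = 43
D (Player 1): max(45, 42, 15) = 45
B (Player 2): min(43, 45, 1) = 1
F (Player 1): max(28, -25, -40) = 28
G (Player 1): max(23, 44, 15) = 44
E (Player 2): min(28, 44, -21) = -21
I (Player 1): max(12, -23, 40) = 40
J (Player 1): max(37, -48, 35) = 37
K (Player 1): max(39, 33, -45) = 39
H (Player 2): min(40, 37, 39) = 37
Root (Player 1): max(1, -21, 37) = 37

37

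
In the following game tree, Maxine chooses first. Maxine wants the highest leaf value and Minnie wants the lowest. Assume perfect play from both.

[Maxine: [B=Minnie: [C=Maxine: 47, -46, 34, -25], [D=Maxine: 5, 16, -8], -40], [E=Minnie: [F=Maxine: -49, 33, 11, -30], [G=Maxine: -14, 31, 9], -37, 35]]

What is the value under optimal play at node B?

-40

C: max(47, -46, 34, -25) = 47
D: max(5, 16, -8) = 16
B: min(47, 16, -40) = -40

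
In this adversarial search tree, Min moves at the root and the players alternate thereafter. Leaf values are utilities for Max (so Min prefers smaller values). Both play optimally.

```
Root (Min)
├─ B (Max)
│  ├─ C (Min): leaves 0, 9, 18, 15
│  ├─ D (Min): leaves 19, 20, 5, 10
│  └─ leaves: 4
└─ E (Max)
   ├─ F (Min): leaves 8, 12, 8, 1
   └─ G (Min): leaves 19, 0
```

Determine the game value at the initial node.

C (Min): min(0, 9, 18, 15) = 0
D (Min): min(19, 20, 5, 10) = 5
B (Max): max(0, 5, 4) = 5
F (Min): min(8, 12, 8, 1) = 1
G (Min): min(19, 0) = 0
E (Max): max(1, 0) = 1
Root (Min): min(5, 1) = 1

1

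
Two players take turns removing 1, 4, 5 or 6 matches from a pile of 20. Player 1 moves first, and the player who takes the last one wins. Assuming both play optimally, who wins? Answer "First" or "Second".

Compute winning (W) and losing (L) positions by backward induction:
i:   0  1  2  3  4  5  6  7  8  9 10 11 12 13 14 15 16 17 18 19 20
     L  W  L  W  W  W  W  W  W  L  W  L  W  W  W  W  W  W  L  W  L
Position 20 is L, so the second player wins.

Second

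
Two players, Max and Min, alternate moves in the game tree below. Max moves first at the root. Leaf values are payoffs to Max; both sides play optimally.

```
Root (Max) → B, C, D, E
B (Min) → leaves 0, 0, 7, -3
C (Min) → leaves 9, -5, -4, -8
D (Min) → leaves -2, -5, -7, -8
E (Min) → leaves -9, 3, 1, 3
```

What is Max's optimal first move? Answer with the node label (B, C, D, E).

B

B (Min): min(0, 0, 7, -3) = -3
C (Min): min(9, -5, -4, -8) = -8
D (Min): min(-2, -5, -7, -8) = -8
E (Min): min(-9, 3, 1, 3) = -9
Root (Max): max(-3, -8, -8, -9) = -3
Max picks the child with the highest value: B (value -3).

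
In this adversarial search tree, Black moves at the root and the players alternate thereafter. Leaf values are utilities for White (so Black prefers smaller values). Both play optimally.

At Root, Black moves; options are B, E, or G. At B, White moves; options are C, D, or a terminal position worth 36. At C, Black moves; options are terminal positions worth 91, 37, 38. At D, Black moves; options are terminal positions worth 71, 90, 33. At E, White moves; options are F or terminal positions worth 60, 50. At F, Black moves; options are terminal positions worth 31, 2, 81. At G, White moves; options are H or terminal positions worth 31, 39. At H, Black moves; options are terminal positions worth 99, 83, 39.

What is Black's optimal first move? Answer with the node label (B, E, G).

B

C (Black): min(91, 37, 38) = 37
D (Black): min(71, 90, 33) = 33
B (White): max(37, 33, 36) = 37
F (Black): min(31, 2, 81) = 2
E (White): max(2, 60, 50) = 60
H (Black): min(99, 83, 39) = 39
G (White): max(39, 31, 39) = 39
Root (Black): min(37, 60, 39) = 37
Black picks the child with the lowest value: B (value 37).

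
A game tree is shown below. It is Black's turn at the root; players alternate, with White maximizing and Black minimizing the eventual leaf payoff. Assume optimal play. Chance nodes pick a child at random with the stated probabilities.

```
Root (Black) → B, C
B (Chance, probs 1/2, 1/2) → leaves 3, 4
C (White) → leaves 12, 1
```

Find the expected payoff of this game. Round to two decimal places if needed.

B (Chance): 1/2·3 + 1/2·4 = 3.5
C (White): max(12, 1) = 12
Root (Black): min(3.5, 12) = 3.5

3.5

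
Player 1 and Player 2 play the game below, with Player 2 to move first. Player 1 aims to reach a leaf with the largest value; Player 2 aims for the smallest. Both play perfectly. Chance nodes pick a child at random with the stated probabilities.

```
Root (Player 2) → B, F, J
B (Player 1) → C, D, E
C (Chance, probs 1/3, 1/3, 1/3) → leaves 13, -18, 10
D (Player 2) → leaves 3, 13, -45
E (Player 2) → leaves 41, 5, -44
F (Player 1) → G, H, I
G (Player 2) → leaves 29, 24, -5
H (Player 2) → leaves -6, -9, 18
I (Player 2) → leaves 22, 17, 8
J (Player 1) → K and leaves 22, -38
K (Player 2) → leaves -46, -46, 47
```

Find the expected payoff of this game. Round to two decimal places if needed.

C (Chance): 1/3·13 + 1/3·-18 + 1/3·10 = 1.67
D (Player 2): min(3, 13, -45) = -45
E (Player 2): min(41, 5, -44) = -44
B (Player 1): max(1.67, -45, -44) = 1.67
G (Player 2): min(29, 24, -5) = -5
H (Player 2): min(-6, -9, 18) = -9
I (Player 2): min(22, 17, 8) = 8
F (Player 1): max(-5, -9, 8) = 8
K (Player 2): min(-46, -46, 47) = -46
J (Player 1): max(-46, 22, -38) = 22
Root (Player 2): min(1.67, 8, 22) = 1.67

1.67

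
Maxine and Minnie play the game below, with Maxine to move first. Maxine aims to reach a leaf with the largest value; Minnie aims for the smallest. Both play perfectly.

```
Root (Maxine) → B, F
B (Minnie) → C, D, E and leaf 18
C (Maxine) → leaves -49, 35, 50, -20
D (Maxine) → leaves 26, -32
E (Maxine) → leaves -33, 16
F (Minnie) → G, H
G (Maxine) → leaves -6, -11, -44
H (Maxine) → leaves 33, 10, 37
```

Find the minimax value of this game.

C (Maxine): max(-49, 35, 50, -20) = 50
D (Maxine): max(26, -32) = 26
E (Maxine): max(-33, 16) = 16
B (Minnie): min(50, 26, 16, 18) = 16
G (Maxine): max(-6, -11, -44) = -6
H (Maxine): max(33, 10, 37) = 37
F (Minnie): min(-6, 37) = -6
Root (Maxine): max(16, -6) = 16

16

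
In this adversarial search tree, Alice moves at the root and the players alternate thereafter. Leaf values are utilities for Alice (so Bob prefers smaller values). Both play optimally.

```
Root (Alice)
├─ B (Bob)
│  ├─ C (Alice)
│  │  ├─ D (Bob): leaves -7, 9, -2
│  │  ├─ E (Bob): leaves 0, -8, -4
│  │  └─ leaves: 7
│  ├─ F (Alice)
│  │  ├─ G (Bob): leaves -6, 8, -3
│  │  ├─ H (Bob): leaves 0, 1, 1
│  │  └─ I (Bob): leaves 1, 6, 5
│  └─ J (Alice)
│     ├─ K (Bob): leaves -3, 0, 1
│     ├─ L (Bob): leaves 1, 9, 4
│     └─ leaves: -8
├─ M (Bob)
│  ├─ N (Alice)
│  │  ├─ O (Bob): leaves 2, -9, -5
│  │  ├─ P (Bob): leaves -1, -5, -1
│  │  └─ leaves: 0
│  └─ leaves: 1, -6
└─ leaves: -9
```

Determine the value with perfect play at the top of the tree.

1

D (Bob): min(-7, 9, -2) = -7
E (Bob): min(0, -8, -4) = -8
C (Alice): max(-7, -8, 7) = 7
G (Bob): min(-6, 8, -3) = -6
H (Bob): min(0, 1, 1) = 0
I (Bob): min(1, 6, 5) = 1
F (Alice): max(-6, 0, 1) = 1
K (Bob): min(-3, 0, 1) = -3
L (Bob): min(1, 9, 4) = 1
J (Alice): max(-3, 1, -8) = 1
B (Bob): min(7, 1, 1) = 1
O (Bob): min(2, -9, -5) = -9
P (Bob): min(-1, -5, -1) = -5
N (Alice): max(-9, -5, 0) = 0
M (Bob): min(0, 1, -6) = -6
Root (Alice): max(1, -6, -9) = 1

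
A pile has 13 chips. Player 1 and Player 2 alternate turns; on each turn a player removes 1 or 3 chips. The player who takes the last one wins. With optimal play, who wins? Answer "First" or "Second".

First

Positions where the player to move wins (W) vs loses (L):
i:   0  1  2  3  4  5  6  7  8  9 10 11 12 13
     L  W  L  W  L  W  L  W  L  W  L  W  L  W
Position 13 is W, so the first player wins.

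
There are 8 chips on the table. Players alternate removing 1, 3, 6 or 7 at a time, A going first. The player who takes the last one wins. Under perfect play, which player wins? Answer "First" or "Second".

First

Compute winning (W) and losing (L) positions by backward induction:
i:   0  1  2  3  4  5  6  7  8
     L  W  L  W  L  W  W  W  W
Position 8 is W, so the first player wins.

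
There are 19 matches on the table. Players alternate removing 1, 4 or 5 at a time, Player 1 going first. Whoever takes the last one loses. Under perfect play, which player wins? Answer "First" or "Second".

Second

Mark each pile size as W (mover wins) or L (mover loses):
i:   0  1  2  3  4  5  6  7  8  9 10 11 12 13 14 15 16 17 18 19
     W  L  W  L  W  W  W  W  W  L  W  L  W  W  W  W  W  L  W  L
Position 19 is L, so the second player wins.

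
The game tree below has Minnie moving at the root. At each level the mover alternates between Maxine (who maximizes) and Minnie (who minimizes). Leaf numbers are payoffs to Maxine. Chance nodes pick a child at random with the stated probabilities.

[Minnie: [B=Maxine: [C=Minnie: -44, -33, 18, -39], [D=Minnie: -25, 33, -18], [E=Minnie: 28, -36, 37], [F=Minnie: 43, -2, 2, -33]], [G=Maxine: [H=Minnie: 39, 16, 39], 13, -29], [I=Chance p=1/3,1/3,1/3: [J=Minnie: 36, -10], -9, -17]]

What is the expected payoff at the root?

C (Minnie): min(-44, -33, 18, -39) = -44
D (Minnie): min(-25, 33, -18) = -25
E (Minnie): min(28, -36, 37) = -36
F (Minnie): min(43, -2, 2, -33) = -33
B (Maxine): max(-44, -25, -36, -33) = -25
H (Minnie): min(39, 16, 39) = 16
G (Maxine): max(16, 13, -29) = 16
J (Minnie): min(36, -10) = -10
I (Chance): 1/3·-10 + 1/3·-9 + 1/3·-17 = -12
Root (Minnie): min(-25, 16, -12) = -25

-25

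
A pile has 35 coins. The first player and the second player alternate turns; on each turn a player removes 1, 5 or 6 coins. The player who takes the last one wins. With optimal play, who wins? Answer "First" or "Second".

Second

i:   0  1  2  3  4  5  6  7  8  9 10 11 12 13 14 15 16 17 18 19 20 21 22 23 24 25 26 27 28 29 30 31 32 33 34 35
     L  W  L  W  L  W  W  W  W  W  W  L  W  L  W  L  W  W  W  W  W  W  L  W  L  W  L  W  W  W  W  W  W  L  W  L
Position 35 is L, so the second player wins.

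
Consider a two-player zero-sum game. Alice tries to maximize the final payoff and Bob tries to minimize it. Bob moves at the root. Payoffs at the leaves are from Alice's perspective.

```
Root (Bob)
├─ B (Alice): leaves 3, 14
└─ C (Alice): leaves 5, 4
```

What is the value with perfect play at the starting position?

B (Alice): max(3, 14) = 14
C (Alice): max(5, 4) = 5
Root (Bob): min(14, 5) = 5

5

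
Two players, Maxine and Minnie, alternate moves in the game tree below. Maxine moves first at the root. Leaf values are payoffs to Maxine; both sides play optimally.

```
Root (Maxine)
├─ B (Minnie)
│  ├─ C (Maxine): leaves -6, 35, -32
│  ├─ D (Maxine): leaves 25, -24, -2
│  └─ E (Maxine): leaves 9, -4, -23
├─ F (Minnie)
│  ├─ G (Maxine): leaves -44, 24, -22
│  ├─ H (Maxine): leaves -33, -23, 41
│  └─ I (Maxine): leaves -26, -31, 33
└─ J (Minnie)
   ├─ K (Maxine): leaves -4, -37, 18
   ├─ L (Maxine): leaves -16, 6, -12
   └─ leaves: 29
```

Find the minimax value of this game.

24

C (Maxine): max(-6, 35, -32) = 35
D (Maxine): max(25, -24, -2) = 25
E (Maxine): max(9, -4, -23) = 9
B (Minnie): min(35, 25, 9) = 9
G (Maxine): max(-44, 24, -22) = 24
H (Maxine): max(-33, -23, 41) = 41
I (Maxine): max(-26, -31, 33) = 33
F (Minnie): min(24, 41, 33) = 24
K (Maxine): max(-4, -37, 18) = 18
L (Maxine): max(-16, 6, -12) = 6
J (Minnie): min(18, 6, 29) = 6
Root (Maxine): max(9, 24, 6) = 24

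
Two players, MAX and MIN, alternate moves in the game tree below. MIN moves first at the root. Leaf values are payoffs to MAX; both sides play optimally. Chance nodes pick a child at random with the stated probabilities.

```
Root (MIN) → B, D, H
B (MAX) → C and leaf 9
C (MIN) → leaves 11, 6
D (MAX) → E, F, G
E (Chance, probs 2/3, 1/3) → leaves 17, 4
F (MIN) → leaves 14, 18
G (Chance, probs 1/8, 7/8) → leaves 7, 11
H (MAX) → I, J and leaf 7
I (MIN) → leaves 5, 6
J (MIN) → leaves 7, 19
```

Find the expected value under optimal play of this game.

C (MIN): min(11, 6) = 6
B (MAX): max(6, 9) = 9
E (Chance): 2/3·17 + 1/3·4 = 12.67
F (MIN): min(14, 18) = 14
G (Chance): 1/8·7 + 7/8·11 = 10.5
D (MAX): max(12.67, 14, 10.5) = 14
I (MIN): min(5, 6) = 5
J (MIN): min(7, 19) = 7
H (MAX): max(5, 7, 7) = 7
Root (MIN): min(9, 14, 7) = 7

7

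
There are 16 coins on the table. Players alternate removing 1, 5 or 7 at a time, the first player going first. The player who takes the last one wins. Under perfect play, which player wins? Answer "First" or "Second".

W/L table (W = player to move can force a win):
i:   0  1  2  3  4  5  6  7  8  9 10 11 12 13 14 15 16
     L  W  L  W  L  W  L  W  L  W  L  W  L  W  L  W  L
Position 16 is L, so the second player wins.

Second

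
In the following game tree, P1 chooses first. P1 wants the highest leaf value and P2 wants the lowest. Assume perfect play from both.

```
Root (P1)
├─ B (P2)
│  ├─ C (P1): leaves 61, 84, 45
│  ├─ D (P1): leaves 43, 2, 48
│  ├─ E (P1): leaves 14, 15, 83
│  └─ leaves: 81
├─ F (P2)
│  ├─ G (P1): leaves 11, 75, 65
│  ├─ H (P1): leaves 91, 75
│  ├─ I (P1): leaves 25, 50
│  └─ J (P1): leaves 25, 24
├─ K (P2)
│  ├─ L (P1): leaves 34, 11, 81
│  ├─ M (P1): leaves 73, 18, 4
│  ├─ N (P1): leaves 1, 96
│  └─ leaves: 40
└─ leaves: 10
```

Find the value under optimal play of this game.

C (P1): max(61, 84, 45) = 84
D (P1): max(43, 2, 48) = 48
E (P1): max(14, 15, 83) = 83
B (P2): min(84, 48, 83, 81) = 48
G (P1): max(11, 75, 65) = 75
H (P1): max(91, 75) = 91
I (P1): max(25, 50) = 50
J (P1): max(25, 24) = 25
F (P2): min(75, 91, 50, 25) = 25
L (P1): max(34, 11, 81) = 81
M (P1): max(73, 18, 4) = 73
N (P1): max(1, 96) = 96
K (P2): min(81, 73, 96, 40) = 40
Root (P1): max(48, 25, 40, 10) = 48

48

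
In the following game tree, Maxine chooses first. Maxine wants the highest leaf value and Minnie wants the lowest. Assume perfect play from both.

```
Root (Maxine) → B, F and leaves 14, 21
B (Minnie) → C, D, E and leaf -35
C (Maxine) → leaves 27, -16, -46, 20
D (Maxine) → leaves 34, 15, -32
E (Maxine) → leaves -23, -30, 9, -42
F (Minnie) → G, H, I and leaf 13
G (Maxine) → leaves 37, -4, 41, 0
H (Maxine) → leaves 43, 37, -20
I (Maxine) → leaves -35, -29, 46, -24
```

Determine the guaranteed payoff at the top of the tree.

C (Maxine): max(27, -16, -46, 20) = 27
D (Maxine): max(34, 15, -32) = 34
E (Maxine): max(-23, -30, 9, -42) = 9
B (Minnie): min(27, 34, 9, -35) = -35
G (Maxine): max(37, -4, 41, 0) = 41
H (Maxine): max(43, 37, -20) = 43
I (Maxine): max(-35, -29, 46, -24) = 46
F (Minnie): min(41, 43, 46, 13) = 13
Root (Maxine): max(-35, 13, 14, 21) = 21

21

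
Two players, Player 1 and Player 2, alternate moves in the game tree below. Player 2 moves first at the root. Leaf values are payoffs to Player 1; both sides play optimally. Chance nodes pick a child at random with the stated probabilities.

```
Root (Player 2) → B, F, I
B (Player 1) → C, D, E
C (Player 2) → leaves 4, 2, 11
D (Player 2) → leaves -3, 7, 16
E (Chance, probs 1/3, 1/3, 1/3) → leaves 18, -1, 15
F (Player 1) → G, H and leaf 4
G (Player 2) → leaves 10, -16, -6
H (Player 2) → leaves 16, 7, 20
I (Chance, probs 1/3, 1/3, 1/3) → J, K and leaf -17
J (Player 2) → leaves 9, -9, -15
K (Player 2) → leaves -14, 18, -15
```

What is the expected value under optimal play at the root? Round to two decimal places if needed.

-15.67

C (Player 2): min(4, 2, 11) = 2
D (Player 2): min(-3, 7, 16) = -3
E (Chance): 1/3·18 + 1/3·-1 + 1/3·15 = 10.67
B (Player 1): max(2, -3, 10.67) = 10.67
G (Player 2): min(10, -16, -6) = -16
H (Player 2): min(16, 7, 20) = 7
F (Player 1): max(-16, 7, 4) = 7
J (Player 2): min(9, -9, -15) = -15
K (Player 2): min(-14, 18, -15) = -15
I (Chance): 1/3·-15 + 1/3·-15 + 1/3·-17 = -15.67
Root (Player 2): min(10.67, 7, -15.67) = -15.67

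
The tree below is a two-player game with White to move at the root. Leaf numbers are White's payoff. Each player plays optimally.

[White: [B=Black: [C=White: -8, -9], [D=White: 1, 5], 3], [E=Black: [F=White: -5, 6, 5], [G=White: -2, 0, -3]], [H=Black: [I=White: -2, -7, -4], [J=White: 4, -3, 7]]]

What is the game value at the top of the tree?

C (White): max(-8, -9) = -8
D (White): max(1, 5) = 5
B (Black): min(-8, 5, 3) = -8
F (White): max(-5, 6, 5) = 6
G (White): max(-2, 0, -3) = 0
E (Black): min(6, 0) = 0
I (White): max(-2, -7, -4) = -2
J (White): max(4, -3, 7) = 7
H (Black): min(-2, 7) = -2
Root (White): max(-8, 0, -2) = 0

0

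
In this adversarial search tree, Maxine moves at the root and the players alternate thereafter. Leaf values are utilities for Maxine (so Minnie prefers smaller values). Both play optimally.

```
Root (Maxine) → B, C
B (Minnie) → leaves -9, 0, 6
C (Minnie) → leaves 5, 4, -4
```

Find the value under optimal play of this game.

-4

B (Minnie): min(-9, 0, 6) = -9
C (Minnie): min(5, 4, -4) = -4
Root (Maxine): max(-9, -4) = -4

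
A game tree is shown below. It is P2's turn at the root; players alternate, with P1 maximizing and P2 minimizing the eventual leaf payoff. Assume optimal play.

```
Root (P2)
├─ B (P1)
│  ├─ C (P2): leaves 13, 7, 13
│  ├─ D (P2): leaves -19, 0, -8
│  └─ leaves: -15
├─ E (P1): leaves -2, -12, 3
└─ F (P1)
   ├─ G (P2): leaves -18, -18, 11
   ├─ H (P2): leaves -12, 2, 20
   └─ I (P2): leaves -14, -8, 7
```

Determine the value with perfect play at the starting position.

-12

C (P2): min(13, 7, 13) = 7
D (P2): min(-19, 0, -8) = -19
B (P1): max(7, -19, -15) = 7
E (P1): max(-2, -12, 3) = 3
G (P2): min(-18, -18, 11) = -18
H (P2): min(-12, 2, 20) = -12
I (P2): min(-14, -8, 7) = -14
F (P1): max(-18, -12, -14) = -12
Root (P2): min(7, 3, -12) = -12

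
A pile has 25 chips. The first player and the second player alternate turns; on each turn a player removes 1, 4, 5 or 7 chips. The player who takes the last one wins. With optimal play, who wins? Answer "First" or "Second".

First

Positions where the player to move wins (W) vs loses (L):
i:   0  1  2  3  4  5  6  7  8  9 10 11 12 13 14 15 16 17 18 19 20 21 22 23 24 25
     L  W  L  W  W  W  W  W  L  W  L  W  W  W  W  W  L  W  L  W  W  W  W  W  L  W
Position 25 is W, so the first player wins.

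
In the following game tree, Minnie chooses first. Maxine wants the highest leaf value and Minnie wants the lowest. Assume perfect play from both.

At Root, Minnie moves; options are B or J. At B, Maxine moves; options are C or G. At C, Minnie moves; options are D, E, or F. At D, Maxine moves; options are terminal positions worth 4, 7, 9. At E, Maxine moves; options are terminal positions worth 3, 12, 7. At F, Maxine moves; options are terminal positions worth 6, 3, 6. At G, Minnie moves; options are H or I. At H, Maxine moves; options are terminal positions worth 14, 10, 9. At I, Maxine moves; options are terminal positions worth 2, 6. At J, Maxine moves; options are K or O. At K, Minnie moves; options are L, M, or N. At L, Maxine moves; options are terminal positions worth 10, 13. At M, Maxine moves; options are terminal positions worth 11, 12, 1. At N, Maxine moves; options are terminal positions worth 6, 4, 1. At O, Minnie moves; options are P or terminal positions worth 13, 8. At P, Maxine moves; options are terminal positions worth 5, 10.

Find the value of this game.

D (Maxine): max(4, 7, 9) = 9
E (Maxine): max(3, 12, 7) = 12
F (Maxine): max(6, 3, 6) = 6
C (Minnie): min(9, 12, 6) = 6
H (Maxine): max(14, 10, 9) = 14
I (Maxine): max(2, 6) = 6
G (Minnie): min(14, 6) = 6
B (Maxine): max(6, 6) = 6
L (Maxine): max(10, 13) = 13
M (Maxine): max(11, 12, 1) = 12
N (Maxine): max(6, 4, 1) = 6
K (Minnie): min(13, 12, 6) = 6
P (Maxine): max(5, 10) = 10
O (Minnie): min(10, 13, 8) = 8
J (Maxine): max(6, 8) = 8
Root (Minnie): min(6, 8) = 6

6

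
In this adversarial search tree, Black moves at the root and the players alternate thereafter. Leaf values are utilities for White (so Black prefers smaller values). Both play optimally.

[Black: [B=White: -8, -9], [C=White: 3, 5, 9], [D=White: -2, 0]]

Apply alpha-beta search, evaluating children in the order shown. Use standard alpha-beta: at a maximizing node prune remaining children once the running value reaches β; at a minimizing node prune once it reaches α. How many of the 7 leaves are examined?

4

B [α=-∞,β=+∞]: v=-8
C [α=-∞,β=-8]: v=3 after child 1 ≥ β → β-cutoff, skip 2
D [α=-∞,β=-8]: v=-2 after child 1 ≥ β → β-cutoff, skip 1
Root [α=-∞,β=+∞]: v=-8
Leaves evaluated: 4 of 7.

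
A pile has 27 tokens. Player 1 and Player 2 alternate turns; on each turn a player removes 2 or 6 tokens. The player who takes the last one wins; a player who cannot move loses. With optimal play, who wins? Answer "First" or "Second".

First

Mark each pile size as W (mover wins) or L (mover loses):
i:   0  1  2  3  4  5  6  7  8  9 10 11 12 13 14 15 16 17 18 19 20 21 22 23 24 25 26 27
     L  L  W  W  L  L  W  W  L  L  W  W  L  L  W  W  L  L  W  W  L  L  W  W  L  L  W  W
Position 27 is W, so the first player wins.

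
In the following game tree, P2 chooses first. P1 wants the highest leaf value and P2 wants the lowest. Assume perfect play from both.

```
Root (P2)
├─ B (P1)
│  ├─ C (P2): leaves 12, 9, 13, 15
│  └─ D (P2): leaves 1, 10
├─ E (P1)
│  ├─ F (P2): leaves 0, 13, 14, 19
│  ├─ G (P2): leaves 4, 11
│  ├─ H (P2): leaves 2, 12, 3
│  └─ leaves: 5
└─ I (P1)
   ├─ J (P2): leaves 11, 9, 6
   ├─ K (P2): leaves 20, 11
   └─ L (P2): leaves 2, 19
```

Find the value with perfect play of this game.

C (P2): min(12, 9, 13, 15) = 9
D (P2): min(1, 10) = 1
B (P1): max(9, 1) = 9
F (P2): min(0, 13, 14, 19) = 0
G (P2): min(4, 11) = 4
H (P2): min(2, 12, 3) = 2
E (P1): max(0, 4, 2, 5) = 5
J (P2): min(11, 9, 6) = 6
K (P2): min(20, 11) = 11
L (P2): min(2, 19) = 2
I (P1): max(6, 11, 2) = 11
Root (P2): min(9, 5, 11) = 5

5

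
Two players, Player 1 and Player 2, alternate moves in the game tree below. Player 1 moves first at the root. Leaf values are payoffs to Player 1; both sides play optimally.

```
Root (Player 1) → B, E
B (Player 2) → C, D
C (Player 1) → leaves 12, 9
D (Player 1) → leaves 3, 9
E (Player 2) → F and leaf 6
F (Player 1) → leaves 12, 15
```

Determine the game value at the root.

C (Player 1): max(12, 9) = 12
D (Player 1): max(3, 9) = 9
B (Player 2): min(12, 9) = 9
F (Player 1): max(12, 15) = 15
E (Player 2): min(15, 6) = 6
Root (Player 1): max(9, 6) = 9

9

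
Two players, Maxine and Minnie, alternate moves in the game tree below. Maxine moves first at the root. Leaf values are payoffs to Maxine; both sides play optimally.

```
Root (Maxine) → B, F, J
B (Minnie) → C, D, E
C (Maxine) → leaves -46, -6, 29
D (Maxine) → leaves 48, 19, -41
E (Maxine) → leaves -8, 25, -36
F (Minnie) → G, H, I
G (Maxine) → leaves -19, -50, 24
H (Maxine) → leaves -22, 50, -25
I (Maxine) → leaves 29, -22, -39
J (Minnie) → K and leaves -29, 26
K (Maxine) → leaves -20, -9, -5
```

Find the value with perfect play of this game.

25

C (Maxine): max(-46, -6, 29) = 29
D (Maxine): max(48, 19, -41) = 48
E (Maxine): max(-8, 25, -36) = 25
B (Minnie): min(29, 48, 25) = 25
G (Maxine): max(-19, -50, 24) = 24
H (Maxine): max(-22, 50, -25) = 50
I (Maxine): max(29, -22, -39) = 29
F (Minnie): min(24, 50, 29) = 24
K (Maxine): max(-20, -9, -5) = -5
J (Minnie): min(-5, -29, 26) = -29
Root (Maxine): max(25, 24, -29) = 25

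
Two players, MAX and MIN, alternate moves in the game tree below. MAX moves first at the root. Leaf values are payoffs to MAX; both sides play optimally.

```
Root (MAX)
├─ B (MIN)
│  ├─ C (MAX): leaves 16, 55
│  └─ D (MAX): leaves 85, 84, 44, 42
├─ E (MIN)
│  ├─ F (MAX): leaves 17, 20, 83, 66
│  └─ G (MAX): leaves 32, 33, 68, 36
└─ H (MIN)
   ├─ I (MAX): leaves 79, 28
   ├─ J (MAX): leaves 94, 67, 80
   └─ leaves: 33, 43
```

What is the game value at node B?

55

C: max(16, 55) = 55
D: max(85, 84, 44, 42) = 85
B: min(55, 85) = 55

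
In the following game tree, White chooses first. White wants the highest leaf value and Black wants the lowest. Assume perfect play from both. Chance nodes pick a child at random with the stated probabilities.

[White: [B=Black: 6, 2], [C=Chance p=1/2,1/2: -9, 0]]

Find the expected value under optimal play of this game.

2

B (Black): min(6, 2) = 2
C (Chance): 1/2·-9 + 1/2·0 = -4.5
Root (White): max(2, -4.5) = 2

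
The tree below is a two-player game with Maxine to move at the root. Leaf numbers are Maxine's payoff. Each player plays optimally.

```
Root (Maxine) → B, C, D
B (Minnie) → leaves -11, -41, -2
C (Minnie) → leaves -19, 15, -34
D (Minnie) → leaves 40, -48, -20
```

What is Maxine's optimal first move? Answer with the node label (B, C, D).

C

B (Minnie): min(-11, -41, -2) = -41
C (Minnie): min(-19, 15, -34) = -34
D (Minnie): min(40, -48, -20) = -48
Root (Maxine): max(-41, -34, -48) = -34
Maxine picks the child with the highest value: C (value -34).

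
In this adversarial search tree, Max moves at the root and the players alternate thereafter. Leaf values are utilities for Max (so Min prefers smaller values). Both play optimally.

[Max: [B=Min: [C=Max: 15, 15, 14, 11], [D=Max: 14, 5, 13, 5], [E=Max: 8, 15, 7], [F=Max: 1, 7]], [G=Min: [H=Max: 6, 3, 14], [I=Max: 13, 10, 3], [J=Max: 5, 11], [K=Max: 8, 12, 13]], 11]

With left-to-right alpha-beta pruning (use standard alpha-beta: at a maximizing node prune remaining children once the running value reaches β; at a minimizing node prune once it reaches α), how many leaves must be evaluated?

23

C [α=-∞,β=+∞]: v=15
D [α=-∞,β=15]: v=14
E [α=-∞,β=14]: v=15 after child 2 ≥ β → β-cutoff, skip 1
F [α=-∞,β=14]: v=7
B [α=-∞,β=+∞]: v=7
H [α=7,β=+∞]: v=14
I [α=7,β=14]: v=13
J [α=7,β=13]: v=11
K [α=7,β=11]: v=12 after child 2 ≥ β → β-cutoff, skip 1
G [α=7,β=+∞]: v=11
Root [α=-∞,β=+∞]: v=11
Leaves evaluated: 23 of 25.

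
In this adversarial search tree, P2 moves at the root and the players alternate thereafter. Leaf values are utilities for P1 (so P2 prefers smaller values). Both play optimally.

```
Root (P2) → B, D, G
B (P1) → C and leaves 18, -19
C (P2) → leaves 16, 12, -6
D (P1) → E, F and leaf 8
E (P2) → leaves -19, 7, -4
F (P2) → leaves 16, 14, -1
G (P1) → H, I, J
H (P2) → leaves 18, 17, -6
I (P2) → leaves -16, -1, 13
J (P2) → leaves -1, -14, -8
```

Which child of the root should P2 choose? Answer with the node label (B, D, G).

C (P2): min(16, 12, -6) = -6
B (P1): max(-6, 18, -19) = 18
E (P2): min(-19, 7, -4) = -19
F (P2): min(16, 14, -1) = -1
D (P1): max(-19, -1, 8) = 8
H (P2): min(18, 17, -6) = -6
I (P2): min(-16, -1, 13) = -16
J (P2): min(-1, -14, -8) = -14
G (P1): max(-6, -16, -14) = -6
Root (P2): min(18, 8, -6) = -6
P2 picks the child with the lowest value: G (value -6).

G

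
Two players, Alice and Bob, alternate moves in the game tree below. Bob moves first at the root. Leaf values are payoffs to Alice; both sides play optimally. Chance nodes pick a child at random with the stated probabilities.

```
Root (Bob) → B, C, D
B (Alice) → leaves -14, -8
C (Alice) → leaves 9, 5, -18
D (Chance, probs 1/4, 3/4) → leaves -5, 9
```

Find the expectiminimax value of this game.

B (Alice): max(-14, -8) = -8
C (Alice): max(9, 5, -18) = 9
D (Chance): 1/4·-5 + 3/4·9 = 5.5
Root (Bob): min(-8, 9, 5.5) = -8

-8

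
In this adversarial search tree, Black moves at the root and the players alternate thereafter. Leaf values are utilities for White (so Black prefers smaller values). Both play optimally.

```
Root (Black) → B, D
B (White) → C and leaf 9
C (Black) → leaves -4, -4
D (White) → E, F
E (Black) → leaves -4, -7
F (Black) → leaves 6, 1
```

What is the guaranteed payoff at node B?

C: min(-4, -4) = -4
B: max(-4, 9) = 9

9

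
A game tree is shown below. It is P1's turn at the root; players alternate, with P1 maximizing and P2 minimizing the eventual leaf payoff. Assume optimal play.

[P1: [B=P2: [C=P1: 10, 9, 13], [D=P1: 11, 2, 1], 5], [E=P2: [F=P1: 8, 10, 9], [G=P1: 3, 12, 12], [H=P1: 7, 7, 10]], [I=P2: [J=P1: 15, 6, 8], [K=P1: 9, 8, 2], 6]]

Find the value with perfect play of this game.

10

C (P1): max(10, 9, 13) = 13
D (P1): max(11, 2, 1) = 11
B (P2): min(13, 11, 5) = 5
F (P1): max(8, 10, 9) = 10
G (P1): max(3, 12, 12) = 12
H (P1): max(7, 7, 10) = 10
E (P2): min(10, 12, 10) = 10
J (P1): max(15, 6, 8) = 15
K (P1): max(9, 8, 2) = 9
I (P2): min(15, 9, 6) = 6
Root (P1): max(5, 10, 6) = 10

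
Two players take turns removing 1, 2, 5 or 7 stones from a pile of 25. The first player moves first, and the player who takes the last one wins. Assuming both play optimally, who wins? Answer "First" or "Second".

First

W/L table (W = player to move can force a win):
i:   0  1  2  3  4  5  6  7  8  9 10 11 12 13 14 15 16 17 18 19 20 21 22 23 24 25
     L  W  W  L  W  W  L  W  W  L  W  W  L  W  W  L  W  W  L  W  W  L  W  W  L  W
Position 25 is W, so the first player wins.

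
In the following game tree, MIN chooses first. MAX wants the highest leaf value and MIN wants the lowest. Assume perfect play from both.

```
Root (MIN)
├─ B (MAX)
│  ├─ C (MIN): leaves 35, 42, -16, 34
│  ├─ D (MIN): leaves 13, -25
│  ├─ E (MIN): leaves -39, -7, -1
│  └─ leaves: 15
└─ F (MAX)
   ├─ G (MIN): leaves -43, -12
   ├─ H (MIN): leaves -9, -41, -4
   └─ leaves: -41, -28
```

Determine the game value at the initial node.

C (MIN): min(35, 42, -16, 34) = -16
D (MIN): min(13, -25) = -25
E (MIN): min(-39, -7, -1) = -39
B (MAX): max(-16, -25, -39, 15) = 15
G (MIN): min(-43, -12) = -43
H (MIN): min(-9, -41, -4) = -41
F (MAX): max(-43, -41, -41, -28) = -28
Root (MIN): min(15, -28) = -28

-28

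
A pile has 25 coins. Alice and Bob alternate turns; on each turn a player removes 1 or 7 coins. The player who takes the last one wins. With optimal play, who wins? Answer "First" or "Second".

i:   0  1  2  3  4  5  6  7  8  9 10 11 12 13 14 15 16 17 18 19 20 21 22 23 24 25
     L  W  L  W  L  W  L  W  L  W  L  W  L  W  L  W  L  W  L  W  L  W  L  W  L  W
Position 25 is W, so the first player wins.

First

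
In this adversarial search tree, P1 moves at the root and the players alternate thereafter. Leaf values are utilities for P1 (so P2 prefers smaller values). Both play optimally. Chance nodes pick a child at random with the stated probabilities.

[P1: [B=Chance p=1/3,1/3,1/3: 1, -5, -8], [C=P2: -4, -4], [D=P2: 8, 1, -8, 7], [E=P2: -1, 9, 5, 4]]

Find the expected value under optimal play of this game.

B (Chance): 1/3·1 + 1/3·-5 + 1/3·-8 = -4
C (P2): min(-4, -4) = -4
D (P2): min(8, 1, -8, 7) = -8
E (P2): min(-1, 9, 5, 4) = -1
Root (P1): max(-4, -4, -8, -1) = -1

-1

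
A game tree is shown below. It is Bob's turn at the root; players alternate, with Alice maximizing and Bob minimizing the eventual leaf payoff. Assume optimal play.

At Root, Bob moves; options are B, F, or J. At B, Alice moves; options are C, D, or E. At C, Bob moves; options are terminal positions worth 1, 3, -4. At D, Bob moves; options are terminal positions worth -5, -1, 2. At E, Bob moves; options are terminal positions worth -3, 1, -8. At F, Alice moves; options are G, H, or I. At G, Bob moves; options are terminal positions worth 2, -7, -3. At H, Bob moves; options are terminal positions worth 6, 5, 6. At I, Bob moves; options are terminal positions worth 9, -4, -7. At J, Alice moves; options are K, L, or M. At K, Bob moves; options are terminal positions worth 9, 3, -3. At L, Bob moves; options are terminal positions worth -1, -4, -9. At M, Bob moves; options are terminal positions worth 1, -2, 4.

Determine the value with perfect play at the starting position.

C (Bob): min(1, 3, -4) = -4
D (Bob): min(-5, -1, 2) = -5
E (Bob): min(-3, 1, -8) = -8
B (Alice): max(-4, -5, -8) = -4
G (Bob): min(2, -7, -3) = -7
H (Bob): min(6, 5, 6) = 5
I (Bob): min(9, -4, -7) = -7
F (Alice): max(-7, 5, -7) = 5
K (Bob): min(9, 3, -3) = -3
L (Bob): min(-1, -4, -9) = -9
M (Bob): min(1, -2, 4) = -2
J (Alice): max(-3, -9, -2) = -2
Root (Bob): min(-4, 5, -2) = -4

-4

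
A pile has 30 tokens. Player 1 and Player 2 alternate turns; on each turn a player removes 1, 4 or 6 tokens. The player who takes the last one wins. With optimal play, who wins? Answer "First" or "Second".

Second

Mark each pile size as W (mover wins) or L (mover loses):
i:   0  1  2  3  4  5  6  7  8  9 10 11 12 13 14 15 16 17 18 19 20 21 22 23 24 25 26 27 28 29 30
     L  W  L  W  W  L  W  L  W  W  L  W  L  W  W  L  W  L  W  W  L  W  L  W  W  L  W  L  W  W  L
Position 30 is L, so the second player wins.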